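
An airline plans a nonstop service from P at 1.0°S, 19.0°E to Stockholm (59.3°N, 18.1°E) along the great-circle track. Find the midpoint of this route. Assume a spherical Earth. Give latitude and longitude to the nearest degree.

Convert each endpoint to a unit vector on the sphere (x = cos φ cos λ, y = cos φ sin λ, z = sin φ).
The central angle between the endpoints is δ = arccos(p₁·p₂) ≈ 1.053 rad (60.3°).
Interpolate at f = 1/2 with slerp weights a = sin((1−f)δ)/sin δ ≈ 0.578, b = sin(fδ)/sin δ ≈ 0.578.
p = a·p₁ + b·p₂ ≈ (0.827, 0.280, 0.487); φ = arcsin(p_z) ≈ 29.15°, λ = atan2(p_y, p_x) ≈ 18.70°.

≈ 29°N, 19°E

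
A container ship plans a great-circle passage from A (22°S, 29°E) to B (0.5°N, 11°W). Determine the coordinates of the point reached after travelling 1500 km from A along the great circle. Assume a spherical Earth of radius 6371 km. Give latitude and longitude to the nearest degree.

Convert each endpoint to a unit vector on the sphere (x = cos φ cos λ, y = cos φ sin λ, z = sin φ).
The central angle between the endpoints is δ = arccos(p₁·p₂) ≈ 0.786 rad (45.0°). The total great-circle distance is δ·R ≈ 0.786 × 6371 ≈ 5005 km, so the target fraction is f = 1500/5005 ≈ 0.300.
Interpolate at f ≈ 0.300 with slerp weights a = sin((1−f)δ)/sin δ ≈ 0.739, b = sin(fδ)/sin δ ≈ 0.330.
p = a·p₁ + b·p₂ ≈ (0.923, 0.269, -0.274); φ = arcsin(p_z) ≈ -15.90°, λ = atan2(p_y, p_x) ≈ 16.26°.

≈ (16°S, 16°E)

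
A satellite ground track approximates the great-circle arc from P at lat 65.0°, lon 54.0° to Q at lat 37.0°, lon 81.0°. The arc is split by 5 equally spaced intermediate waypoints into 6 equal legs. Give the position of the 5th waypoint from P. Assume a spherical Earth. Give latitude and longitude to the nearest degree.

From cos δ = sin φ₁ sin φ₂ + cos φ₁ cos φ₂ cos Δλ, the central angle is δ ≈ 0.562 rad (32.2°).
Interpolate at f = 5/6 with slerp weights a = sin((1−f)δ)/sin δ ≈ 0.176, b = sin(fδ)/sin δ ≈ 0.847.
p = a·p₁ + b·p₂ ≈ (0.149, 0.728, 0.669); φ = arcsin(p_z) ≈ 41.98°, λ = atan2(p_y, p_x) ≈ 78.40°.

≈ lat 42°, lon 78°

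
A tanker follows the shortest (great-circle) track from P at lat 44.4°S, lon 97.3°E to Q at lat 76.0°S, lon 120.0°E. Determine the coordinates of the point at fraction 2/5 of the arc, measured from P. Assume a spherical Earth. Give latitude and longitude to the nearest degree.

≈ lat 57°S, lon 101°E

Write both endpoints as unit vectors p₁, p₂ with components (cos φ cos λ, cos φ sin λ, sin φ).
The central angle between the endpoints is δ = arccos(p₁·p₂) ≈ 0.577 rad (33.0°).
Interpolate at f = 2/5 with slerp weights a = sin((1−f)δ)/sin δ ≈ 0.622, b = sin(fδ)/sin δ ≈ 0.419.
p = a·p₁ + b·p₂ ≈ (-0.107, 0.529, -0.842); φ = arcsin(p_z) ≈ -57.36°, λ = atan2(p_y, p_x) ≈ 101.46°.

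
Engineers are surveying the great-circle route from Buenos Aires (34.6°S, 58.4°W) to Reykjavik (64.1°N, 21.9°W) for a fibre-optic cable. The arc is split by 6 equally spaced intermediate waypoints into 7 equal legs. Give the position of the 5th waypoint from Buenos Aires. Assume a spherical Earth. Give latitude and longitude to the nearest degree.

From cos δ = sin φ₁ sin φ₂ + cos φ₁ cos φ₂ cos Δλ, the central angle is δ ≈ 1.794 rad (102.8°).
Interpolate at f = 5/7 with slerp weights a = sin((1−f)δ)/sin δ ≈ 0.503, b = sin(fδ)/sin δ ≈ 0.983.
p = a·p₁ + b·p₂ ≈ (0.615, -0.513, 0.599); φ = arcsin(p_z) ≈ 36.77°, λ = atan2(p_y, p_x) ≈ -39.81°.

≈ 37°N, 40°W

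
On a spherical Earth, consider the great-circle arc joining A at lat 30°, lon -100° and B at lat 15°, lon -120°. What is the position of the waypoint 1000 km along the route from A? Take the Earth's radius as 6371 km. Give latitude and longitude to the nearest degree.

≈ lat 25°, lon -108°

From cos δ = sin φ₁ sin φ₂ + cos φ₁ cos φ₂ cos Δλ, the central angle is δ ≈ 0.414 rad (23.7°). The total great-circle distance is δ·R ≈ 0.414 × 6371 ≈ 2638 km, so the target fraction is f = 1000/2638 ≈ 0.379.
Interpolate at f ≈ 0.379 with slerp weights a = sin((1−f)δ)/sin δ ≈ 0.632, b = sin(fδ)/sin δ ≈ 0.388.
p = a·p₁ + b·p₂ ≈ (-0.283, -0.864, 0.417); φ = arcsin(p_z) ≈ 24.62°, λ = atan2(p_y, p_x) ≈ -108.12°.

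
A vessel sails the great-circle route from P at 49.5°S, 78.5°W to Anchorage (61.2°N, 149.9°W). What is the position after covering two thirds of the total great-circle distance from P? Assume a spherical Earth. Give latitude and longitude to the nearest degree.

Convert each endpoint to a unit vector on the sphere (x = cos φ cos λ, y = cos φ sin λ, z = sin φ).
The central angle between the endpoints is δ = arccos(p₁·p₂) ≈ 2.173 rad (124.5°).
Interpolate at f = 2/3 with slerp weights a = sin((1−f)δ)/sin δ ≈ 0.804, b = sin(fδ)/sin δ ≈ 1.205.
p = a·p₁ + b·p₂ ≈ (-0.398, -0.803, 0.444); φ = arcsin(p_z) ≈ 26.36°, λ = atan2(p_y, p_x) ≈ -116.37°.

≈ 26°N, 116°W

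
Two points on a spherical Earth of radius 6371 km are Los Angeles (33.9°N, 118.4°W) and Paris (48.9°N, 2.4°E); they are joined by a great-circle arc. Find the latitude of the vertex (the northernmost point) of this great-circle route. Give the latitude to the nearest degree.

The great circle lies in the plane with unit normal n̂ = (p₁ × p₂)/|p₁ × p₂|.
Here n̂_z ≈ +0.473; the vertex latitude is φ_max = arccos|n̂_z| ≈ 61.7°.
Check via Clairaut: cos φ_max = |cos φ₁| · sin C = cos(33.9°)·sin(34.8°) ≈ 0.473, again giving ≈ 61.7°.

≈ 62°N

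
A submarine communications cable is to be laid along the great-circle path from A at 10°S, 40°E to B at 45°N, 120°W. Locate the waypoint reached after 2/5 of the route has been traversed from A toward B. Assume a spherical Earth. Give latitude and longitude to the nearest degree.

Convert each endpoint to a unit vector on the sphere (x = cos φ cos λ, y = cos φ sin λ, z = sin φ).
The central angle between the endpoints is δ = arccos(p₁·p₂) ≈ 2.461 rad (141.0°).
Interpolate at f = 2/5 with slerp weights a = sin((1−f)δ)/sin δ ≈ 1.582, b = sin(fδ)/sin δ ≈ 1.324.
p = a·p₁ + b·p₂ ≈ (0.726, 0.191, 0.661); φ = arcsin(p_z) ≈ 41.39°, λ = atan2(p_y, p_x) ≈ 14.74°.

≈ 41°N, 15°E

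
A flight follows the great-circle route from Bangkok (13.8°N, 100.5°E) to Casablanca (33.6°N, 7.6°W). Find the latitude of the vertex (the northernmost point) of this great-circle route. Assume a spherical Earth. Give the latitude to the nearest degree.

≈ 39°N

The great circle lies in the plane with unit normal n̂ = (p₁ × p₂)/|p₁ × p₂|.
Here n̂_z ≈ -0.774; the vertex latitude is φ_max = arccos|n̂_z| ≈ 39.3°.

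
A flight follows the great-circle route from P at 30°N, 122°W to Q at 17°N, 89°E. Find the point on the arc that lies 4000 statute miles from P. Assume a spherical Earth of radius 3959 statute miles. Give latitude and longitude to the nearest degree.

Convert each endpoint to a unit vector on the sphere (x = cos φ cos λ, y = cos φ sin λ, z = sin φ).
The central angle between the endpoints is δ = arccos(p₁·p₂) ≈ 2.170 rad (124.3°). The total great-circle distance is δ·R ≈ 2.170 × 3959 ≈ 8590 mi, so the target fraction is f = 4000/8590 ≈ 0.466.
Interpolate at f ≈ 0.466 with slerp weights a = sin((1−f)δ)/sin δ ≈ 1.110, b = sin(fδ)/sin δ ≈ 1.025.
p = a·p₁ + b·p₂ ≈ (-0.492, 0.166, 0.855); φ = arcsin(p_z) ≈ 58.72°, λ = atan2(p_y, p_x) ≈ 161.40°.

≈ 59°N, 161°E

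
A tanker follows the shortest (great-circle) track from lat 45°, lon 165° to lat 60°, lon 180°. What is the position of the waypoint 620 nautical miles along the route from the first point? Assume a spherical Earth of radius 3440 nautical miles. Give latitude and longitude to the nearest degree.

≈ lat 54°, lon 173°

Convert each endpoint to a unit vector on the sphere (x = cos φ cos λ, y = cos φ sin λ, z = sin φ).
The central angle between the endpoints is δ = arccos(p₁·p₂) ≈ 0.305 rad (17.5°). The total great-circle distance is δ·R ≈ 0.305 × 3440 ≈ 1049 nmi, so the target fraction is f = 620/1049 ≈ 0.591.
Interpolate at f ≈ 0.591 with slerp weights a = sin((1−f)δ)/sin δ ≈ 0.414, b = sin(fδ)/sin δ ≈ 0.597.
p = a·p₁ + b·p₂ ≈ (-0.581, 0.076, 0.810); φ = arcsin(p_z) ≈ 54.10°, λ = atan2(p_y, p_x) ≈ 172.57°.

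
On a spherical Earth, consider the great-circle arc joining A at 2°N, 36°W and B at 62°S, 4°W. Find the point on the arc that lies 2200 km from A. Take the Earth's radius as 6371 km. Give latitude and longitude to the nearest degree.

From cos δ = sin φ₁ sin φ₂ + cos φ₁ cos φ₂ cos Δλ, the central angle is δ ≈ 1.195 rad (68.5°). The total great-circle distance is δ·R ≈ 1.195 × 6371 ≈ 7613 km, so the target fraction is f = 2200/7613 ≈ 0.289.
Interpolate at f ≈ 0.289 with slerp weights a = sin((1−f)δ)/sin δ ≈ 0.807, b = sin(fδ)/sin δ ≈ 0.364.
p = a·p₁ + b·p₂ ≈ (0.823, -0.486, -0.293); φ = arcsin(p_z) ≈ -17.05°, λ = atan2(p_y, p_x) ≈ -30.57°.

≈ 17°S, 31°W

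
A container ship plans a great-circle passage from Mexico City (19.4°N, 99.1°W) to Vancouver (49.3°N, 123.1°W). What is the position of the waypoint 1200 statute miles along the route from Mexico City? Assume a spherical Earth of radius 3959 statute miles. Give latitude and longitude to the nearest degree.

≈ 35°N, 109°W

Write both endpoints as unit vectors p₁, p₂ with components (cos φ cos λ, cos φ sin λ, sin φ).
The central angle between the endpoints is δ = arccos(p₁·p₂) ≈ 0.620 rad (35.5°). The total great-circle distance is δ·R ≈ 0.620 × 3959 ≈ 2456 mi, so the target fraction is f = 1200/2456 ≈ 0.489.
Interpolate at f ≈ 0.489 with slerp weights a = sin((1−f)δ)/sin δ ≈ 0.537, b = sin(fδ)/sin δ ≈ 0.514.
p = a·p₁ + b·p₂ ≈ (-0.263, -0.780, 0.568); φ = arcsin(p_z) ≈ 34.58°, λ = atan2(p_y, p_x) ≈ -108.62°.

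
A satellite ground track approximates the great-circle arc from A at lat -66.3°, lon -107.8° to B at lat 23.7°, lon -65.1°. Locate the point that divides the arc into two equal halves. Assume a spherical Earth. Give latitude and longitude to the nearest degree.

≈ lat -22°, lon -78°

From cos δ = sin φ₁ sin φ₂ + cos φ₁ cos φ₂ cos Δλ, the central angle is δ ≈ 1.669 rad (95.6°).
Interpolate at f = 1/2 with slerp weights a = sin((1−f)δ)/sin δ ≈ 0.744, b = sin(fδ)/sin δ ≈ 0.744.
p = a·p₁ + b·p₂ ≈ (0.196, -0.903, -0.382); φ = arcsin(p_z) ≈ -22.48°, λ = atan2(p_y, p_x) ≈ -77.78°.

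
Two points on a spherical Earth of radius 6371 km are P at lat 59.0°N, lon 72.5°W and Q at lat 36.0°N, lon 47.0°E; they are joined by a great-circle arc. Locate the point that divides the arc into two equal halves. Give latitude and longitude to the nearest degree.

From cos δ = sin φ₁ sin φ₂ + cos φ₁ cos φ₂ cos Δλ, the central angle is δ ≈ 1.268 rad (72.6°).
Interpolate at f = 1/2 with slerp weights a = sin((1−f)δ)/sin δ ≈ 0.620, b = sin(fδ)/sin δ ≈ 0.620.
p = a·p₁ + b·p₂ ≈ (0.438, 0.062, 0.897); φ = arcsin(p_z) ≈ 63.71°, λ = atan2(p_y, p_x) ≈ 8.09°.

≈ lat 64°N, lon 8°E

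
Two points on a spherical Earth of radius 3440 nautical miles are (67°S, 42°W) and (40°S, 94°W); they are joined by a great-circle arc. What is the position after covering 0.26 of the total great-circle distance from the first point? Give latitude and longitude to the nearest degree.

From cos δ = sin φ₁ sin φ₂ + cos φ₁ cos φ₂ cos Δλ, the central angle is δ ≈ 0.683 rad (39.1°).
Interpolate at f = 0.26 with slerp weights a = sin((1−f)δ)/sin δ ≈ 0.767, b = sin(fδ)/sin δ ≈ 0.280.
p = a·p₁ + b·p₂ ≈ (0.208, -0.414, -0.886); φ = arcsin(p_z) ≈ -62.38°, λ = atan2(p_y, p_x) ≈ -63.37°.

≈ (62°S, 63°W)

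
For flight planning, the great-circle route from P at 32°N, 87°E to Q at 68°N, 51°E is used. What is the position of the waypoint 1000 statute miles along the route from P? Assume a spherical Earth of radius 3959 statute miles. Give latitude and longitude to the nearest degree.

≈ 45°N, 80°E

The haversine formula gives a central angle δ ≈ 0.725 rad (41.6°) between the endpoints. The total great-circle distance is δ·R ≈ 0.725 × 3959 ≈ 2871 mi, so the target fraction is f = 1000/2871 ≈ 0.348.
Interpolate at f ≈ 0.348 with slerp weights a = sin((1−f)δ)/sin δ ≈ 0.686, b = sin(fδ)/sin δ ≈ 0.377.
p = a·p₁ + b·p₂ ≈ (0.119, 0.691, 0.713); φ = arcsin(p_z) ≈ 45.48°, λ = atan2(p_y, p_x) ≈ 80.20°.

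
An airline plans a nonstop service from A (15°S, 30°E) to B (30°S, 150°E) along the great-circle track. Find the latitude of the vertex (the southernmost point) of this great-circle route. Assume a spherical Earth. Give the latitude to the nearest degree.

≈ 41°S

The great circle lies in the plane with unit normal n̂ = (p₁ × p₂)/|p₁ × p₂|.
Here n̂_z ≈ +0.757; the vertex latitude is φ_max = arccos|n̂_z| ≈ 40.8°.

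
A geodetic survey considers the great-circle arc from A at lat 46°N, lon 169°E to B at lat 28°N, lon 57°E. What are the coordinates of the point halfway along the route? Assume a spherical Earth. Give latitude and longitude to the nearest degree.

≈ lat 53°N, lon 103°E

Write both endpoints as unit vectors p₁, p₂ with components (cos φ cos λ, cos φ sin λ, sin φ).
The central angle between the endpoints is δ = arccos(p₁·p₂) ≈ 1.463 rad (83.8°).
Interpolate at f = 1/2 with slerp weights a = sin((1−f)δ)/sin δ ≈ 0.672, b = sin(fδ)/sin δ ≈ 0.672.
p = a·p₁ + b·p₂ ≈ (-0.135, 0.586, 0.799); φ = arcsin(p_z) ≈ 53.00°, λ = atan2(p_y, p_x) ≈ 102.97°.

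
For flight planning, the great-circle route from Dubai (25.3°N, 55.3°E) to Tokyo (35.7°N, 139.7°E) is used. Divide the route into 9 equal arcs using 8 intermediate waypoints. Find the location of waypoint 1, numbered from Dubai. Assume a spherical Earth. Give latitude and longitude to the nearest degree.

≈ 29°N, 63°E

Write both endpoints as unit vectors p₁, p₂ with components (cos φ cos λ, cos φ sin λ, sin φ).
The central angle between the endpoints is δ = arccos(p₁·p₂) ≈ 1.244 rad (71.3°).
Interpolate at f = 1/9 with slerp weights a = sin((1−f)δ)/sin δ ≈ 0.944, b = sin(fδ)/sin δ ≈ 0.145.
p = a·p₁ + b·p₂ ≈ (0.396, 0.778, 0.488); φ = arcsin(p_z) ≈ 29.22°, λ = atan2(p_y, p_x) ≈ 63.04°.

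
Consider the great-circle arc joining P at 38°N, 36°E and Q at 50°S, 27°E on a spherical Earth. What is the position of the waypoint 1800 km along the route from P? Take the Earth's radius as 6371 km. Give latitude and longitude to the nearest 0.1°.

From cos δ = sin φ₁ sin φ₂ + cos φ₁ cos φ₂ cos Δλ, the central angle is δ ≈ 1.542 rad (88.4°). The total great-circle distance is δ·R ≈ 1.542 × 6371 ≈ 9825 km, so the target fraction is f = 1800/9825 ≈ 0.183.
Interpolate at f ≈ 0.183 with slerp weights a = sin((1−f)δ)/sin δ ≈ 0.952, b = sin(fδ)/sin δ ≈ 0.279.
p = a·p₁ + b·p₂ ≈ (0.767, 0.523, 0.373); φ = arcsin(p_z) ≈ 21.88°, λ = atan2(p_y, p_x) ≈ 34.27°.

≈ 21.9°N, 34.3°E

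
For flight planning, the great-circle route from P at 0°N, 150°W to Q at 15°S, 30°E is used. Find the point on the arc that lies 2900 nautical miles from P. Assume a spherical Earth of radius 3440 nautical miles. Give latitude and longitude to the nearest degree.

≈ 48°S, 150°W

Write both endpoints as unit vectors p₁, p₂ with components (cos φ cos λ, cos φ sin λ, sin φ).
The central angle between the endpoints is δ = arccos(p₁·p₂) ≈ 2.880 rad (165.0°). The total great-circle distance is δ·R ≈ 2.880 × 3440 ≈ 9906 nmi, so the target fraction is f = 2900/9906 ≈ 0.293.
Interpolate at f ≈ 0.293 with slerp weights a = sin((1−f)δ)/sin δ ≈ 3.452, b = sin(fδ)/sin δ ≈ 2.885.
p = a·p₁ + b·p₂ ≈ (-0.576, -0.333, -0.747); φ = arcsin(p_z) ≈ -48.30°, λ = atan2(p_y, p_x) ≈ -150.00°.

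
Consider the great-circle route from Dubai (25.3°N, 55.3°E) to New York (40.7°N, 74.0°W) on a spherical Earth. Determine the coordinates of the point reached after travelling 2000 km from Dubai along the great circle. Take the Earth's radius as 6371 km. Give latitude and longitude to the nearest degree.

From cos δ = sin φ₁ sin φ₂ + cos φ₁ cos φ₂ cos Δλ, the central angle is δ ≈ 1.727 rad (98.9°). The total great-circle distance is δ·R ≈ 1.727 × 6371 ≈ 11002 km, so the target fraction is f = 2000/11002 ≈ 0.182.
Interpolate at f ≈ 0.182 with slerp weights a = sin((1−f)δ)/sin δ ≈ 1.000, b = sin(fδ)/sin δ ≈ 0.313.
p = a·p₁ + b·p₂ ≈ (0.580, 0.515, 0.631); φ = arcsin(p_z) ≈ 39.13°, λ = atan2(p_y, p_x) ≈ 41.63°.

≈ 39°N, 42°E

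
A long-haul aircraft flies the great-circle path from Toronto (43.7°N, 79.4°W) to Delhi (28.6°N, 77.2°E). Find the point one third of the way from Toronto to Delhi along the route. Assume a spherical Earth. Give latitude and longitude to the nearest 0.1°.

Convert each endpoint to a unit vector on the sphere (x = cos φ cos λ, y = cos φ sin λ, z = sin φ).
The central angle between the endpoints is δ = arccos(p₁·p₂) ≈ 1.825 rad (104.6°).
Interpolate at f = 1/3 with slerp weights a = sin((1−f)δ)/sin δ ≈ 0.969, b = sin(fδ)/sin δ ≈ 0.591.
p = a·p₁ + b·p₂ ≈ (0.244, -0.183, 0.952); φ = arcsin(p_z) ≈ 72.25°, λ = atan2(p_y, p_x) ≈ -36.91°.

≈ 72.2°N, 36.9°W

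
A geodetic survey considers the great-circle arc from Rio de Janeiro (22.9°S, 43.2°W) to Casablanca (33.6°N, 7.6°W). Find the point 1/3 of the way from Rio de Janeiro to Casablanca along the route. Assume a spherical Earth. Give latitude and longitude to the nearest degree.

Write both endpoints as unit vectors p₁, p₂ with components (cos φ cos λ, cos φ sin λ, sin φ).
The central angle between the endpoints is δ = arccos(p₁·p₂) ≈ 1.150 rad (65.9°).
Interpolate at f = 1/3 with slerp weights a = sin((1−f)δ)/sin δ ≈ 0.760, b = sin(fδ)/sin δ ≈ 0.410.
p = a·p₁ + b·p₂ ≈ (0.849, -0.524, -0.069); φ = arcsin(p_z) ≈ -3.96°, λ = atan2(p_y, p_x) ≈ -31.71°.

≈ 4°S, 32°W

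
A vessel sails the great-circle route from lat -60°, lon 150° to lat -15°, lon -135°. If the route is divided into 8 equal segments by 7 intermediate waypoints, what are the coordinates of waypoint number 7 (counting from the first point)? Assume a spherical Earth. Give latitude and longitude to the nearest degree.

≈ lat -22°, lon -140°

Convert each endpoint to a unit vector on the sphere (x = cos φ cos λ, y = cos φ sin λ, z = sin φ).
The central angle between the endpoints is δ = arccos(p₁·p₂) ≈ 1.214 rad (69.6°).
Interpolate at f = 7/8 with slerp weights a = sin((1−f)δ)/sin δ ≈ 0.161, b = sin(fδ)/sin δ ≈ 0.932.
p = a·p₁ + b·p₂ ≈ (-0.707, -0.596, -0.381); φ = arcsin(p_z) ≈ -22.39°, λ = atan2(p_y, p_x) ≈ -139.83°.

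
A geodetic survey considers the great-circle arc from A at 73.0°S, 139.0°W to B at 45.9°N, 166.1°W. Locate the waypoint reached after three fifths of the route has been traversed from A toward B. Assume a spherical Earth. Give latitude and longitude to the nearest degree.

≈ 2°S, 159°W

Write both endpoints as unit vectors p₁, p₂ with components (cos φ cos λ, cos φ sin λ, sin φ).
The central angle between the endpoints is δ = arccos(p₁·p₂) ≈ 2.101 rad (120.4°).
Interpolate at f = 3/5 with slerp weights a = sin((1−f)δ)/sin δ ≈ 0.863, b = sin(fδ)/sin δ ≈ 1.104.
p = a·p₁ + b·p₂ ≈ (-0.936, -0.350, -0.033); φ = arcsin(p_z) ≈ -1.89°, λ = atan2(p_y, p_x) ≈ -159.49°.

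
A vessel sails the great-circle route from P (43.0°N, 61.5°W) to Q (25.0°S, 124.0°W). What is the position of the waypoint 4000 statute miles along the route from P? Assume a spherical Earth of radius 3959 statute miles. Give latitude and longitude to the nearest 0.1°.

Write both endpoints as unit vectors p₁, p₂ with components (cos φ cos λ, cos φ sin λ, sin φ).
The central angle between the endpoints is δ = arccos(p₁·p₂) ≈ 1.553 rad (89.0°). The total great-circle distance is δ·R ≈ 1.553 × 3959 ≈ 6148 mi, so the target fraction is f = 4000/6148 ≈ 0.651.
Interpolate at f ≈ 0.651 with slerp weights a = sin((1−f)δ)/sin δ ≈ 0.516, b = sin(fδ)/sin δ ≈ 0.847.
p = a·p₁ + b·p₂ ≈ (-0.249, -0.968, -0.006); φ = arcsin(p_z) ≈ -0.33°, λ = atan2(p_y, p_x) ≈ -104.43°.

≈ (0.3°S, 104.4°W)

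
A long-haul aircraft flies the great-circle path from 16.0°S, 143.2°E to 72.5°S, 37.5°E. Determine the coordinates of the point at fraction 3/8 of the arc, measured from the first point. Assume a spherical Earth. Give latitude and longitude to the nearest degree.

Write both endpoints as unit vectors p₁, p₂ with components (cos φ cos λ, cos φ sin λ, sin φ).
The central angle between the endpoints is δ = arccos(p₁·p₂) ≈ 1.385 rad (79.4°).
Interpolate at f = 3/8 with slerp weights a = sin((1−f)δ)/sin δ ≈ 0.775, b = sin(fδ)/sin δ ≈ 0.505.
p = a·p₁ + b·p₂ ≈ (-0.476, 0.539, -0.695); φ = arcsin(p_z) ≈ -44.05°, λ = atan2(p_y, p_x) ≈ 131.46°.

≈ 44°S, 131°E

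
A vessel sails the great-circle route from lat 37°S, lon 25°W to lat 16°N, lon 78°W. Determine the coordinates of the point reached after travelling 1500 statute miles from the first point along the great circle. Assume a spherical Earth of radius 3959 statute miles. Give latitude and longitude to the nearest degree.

≈ lat 23°S, lon 44°W

Convert each endpoint to a unit vector on the sphere (x = cos φ cos λ, y = cos φ sin λ, z = sin φ).
The central angle between the endpoints is δ = arccos(p₁·p₂) ≈ 1.270 rad (72.8°). The total great-circle distance is δ·R ≈ 1.270 × 3959 ≈ 5029 mi, so the target fraction is f = 1500/5029 ≈ 0.298.
Interpolate at f ≈ 0.298 with slerp weights a = sin((1−f)δ)/sin δ ≈ 0.814, b = sin(fδ)/sin δ ≈ 0.387.
p = a·p₁ + b·p₂ ≈ (0.667, -0.639, -0.383); φ = arcsin(p_z) ≈ -22.54°, λ = atan2(p_y, p_x) ≈ -43.78°.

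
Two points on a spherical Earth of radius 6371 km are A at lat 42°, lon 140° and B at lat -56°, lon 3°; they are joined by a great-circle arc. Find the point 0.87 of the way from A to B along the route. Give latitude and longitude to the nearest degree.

≈ lat -54°, lon 37°

Write both endpoints as unit vectors p₁, p₂ with components (cos φ cos λ, cos φ sin λ, sin φ).
The central angle between the endpoints is δ = arccos(p₁·p₂) ≈ 2.603 rad (149.2°).
Interpolate at f = 0.87 with slerp weights a = sin((1−f)δ)/sin δ ≈ 0.648, b = sin(fδ)/sin δ ≈ 1.499.
p = a·p₁ + b·p₂ ≈ (0.469, 0.353, -0.810); φ = arcsin(p_z) ≈ -54.07°, λ = atan2(p_y, p_x) ≈ 37.02°.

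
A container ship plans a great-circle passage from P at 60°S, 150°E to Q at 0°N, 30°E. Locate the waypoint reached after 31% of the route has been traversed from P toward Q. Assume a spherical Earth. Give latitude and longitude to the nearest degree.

≈ 58°S, 84°E

Write both endpoints as unit vectors p₁, p₂ with components (cos φ cos λ, cos φ sin λ, sin φ).
The central angle between the endpoints is δ = arccos(p₁·p₂) ≈ 1.823 rad (104.5°).
Interpolate at f = 0.31 with slerp weights a = sin((1−f)δ)/sin δ ≈ 0.983, b = sin(fδ)/sin δ ≈ 0.553.
p = a·p₁ + b·p₂ ≈ (0.054, 0.522, -0.851); φ = arcsin(p_z) ≈ -58.33°, λ = atan2(p_y, p_x) ≈ 84.14°.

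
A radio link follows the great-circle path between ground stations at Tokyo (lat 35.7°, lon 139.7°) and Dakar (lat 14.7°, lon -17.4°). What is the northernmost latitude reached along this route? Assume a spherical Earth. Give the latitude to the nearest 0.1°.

≈ 68.1°

The great circle lies in the plane with unit normal n̂ = (p₁ × p₂)/|p₁ × p₂|.
Here n̂_z ≈ -0.374; the vertex latitude is φ_max = arccos|n̂_z| ≈ 68.1°.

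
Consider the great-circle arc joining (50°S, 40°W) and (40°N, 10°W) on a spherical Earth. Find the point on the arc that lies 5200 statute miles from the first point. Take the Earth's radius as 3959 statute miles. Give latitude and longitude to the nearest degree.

Convert each endpoint to a unit vector on the sphere (x = cos φ cos λ, y = cos φ sin λ, z = sin φ).
The central angle between the endpoints is δ = arccos(p₁·p₂) ≈ 1.637 rad (93.8°). The total great-circle distance is δ·R ≈ 1.637 × 3959 ≈ 6480 mi, so the target fraction is f = 5200/6480 ≈ 0.802.
Interpolate at f ≈ 0.802 with slerp weights a = sin((1−f)δ)/sin δ ≈ 0.318, b = sin(fδ)/sin δ ≈ 0.969.
p = a·p₁ + b·p₂ ≈ (0.888, -0.260, 0.379); φ = arcsin(p_z) ≈ 22.27°, λ = atan2(p_y, p_x) ≈ -16.35°.

≈ (22°N, 16°W)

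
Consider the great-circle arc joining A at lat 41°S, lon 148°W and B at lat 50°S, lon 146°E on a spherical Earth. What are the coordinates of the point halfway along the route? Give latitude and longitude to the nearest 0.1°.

Write both endpoints as unit vectors p₁, p₂ with components (cos φ cos λ, cos φ sin λ, sin φ).
The central angle between the endpoints is δ = arccos(p₁·p₂) ≈ 0.796 rad (45.6°).
Interpolate at f = 1/2 with slerp weights a = sin((1−f)δ)/sin δ ≈ 0.542, b = sin(fδ)/sin δ ≈ 0.542.
p = a·p₁ + b·p₂ ≈ (-0.636, -0.022, -0.771); φ = arcsin(p_z) ≈ -50.47°, λ = atan2(p_y, p_x) ≈ -178.02°.

≈ lat 50.5°S, lon 178.0°W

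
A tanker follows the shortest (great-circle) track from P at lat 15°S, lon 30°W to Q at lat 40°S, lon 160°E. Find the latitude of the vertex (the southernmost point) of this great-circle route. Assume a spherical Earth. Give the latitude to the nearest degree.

≈ 81°S

The great circle lies in the plane with unit normal n̂ = (p₁ × p₂)/|p₁ × p₂|.
Here n̂_z ≈ -0.155; the vertex latitude is φ_max = arccos|n̂_z| ≈ 81.1°.
Check via Clairaut: cos φ_max = |cos φ₁| · sin C = cos(15.0°)·sin(170.7°) ≈ 0.155, again giving ≈ 81.1°.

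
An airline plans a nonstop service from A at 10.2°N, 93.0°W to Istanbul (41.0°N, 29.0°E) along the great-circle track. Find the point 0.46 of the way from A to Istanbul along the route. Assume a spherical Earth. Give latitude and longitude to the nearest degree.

Write both endpoints as unit vectors p₁, p₂ with components (cos φ cos λ, cos φ sin λ, sin φ).
The central angle between the endpoints is δ = arccos(p₁·p₂) ≈ 1.852 rad (106.1°).
Interpolate at f = 0.46 with slerp weights a = sin((1−f)δ)/sin δ ≈ 0.876, b = sin(fδ)/sin δ ≈ 0.783.
p = a·p₁ + b·p₂ ≈ (0.472, -0.574, 0.669); φ = arcsin(p_z) ≈ 41.99°, λ = atan2(p_y, p_x) ≈ -50.59°.

≈ 42°N, 51°W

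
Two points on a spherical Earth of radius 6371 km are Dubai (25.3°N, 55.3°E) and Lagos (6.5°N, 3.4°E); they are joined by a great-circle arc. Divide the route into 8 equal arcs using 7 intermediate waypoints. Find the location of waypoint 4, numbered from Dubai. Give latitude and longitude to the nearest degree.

≈ 18°N, 28°E

From cos δ = sin φ₁ sin φ₂ + cos φ₁ cos φ₂ cos Δλ, the central angle is δ ≈ 0.924 rad (52.9°).
Interpolate at f = 4/8 with slerp weights a = sin((1−f)δ)/sin δ ≈ 0.559, b = sin(fδ)/sin δ ≈ 0.559.
p = a·p₁ + b·p₂ ≈ (0.841, 0.448, 0.302); φ = arcsin(p_z) ≈ 17.57°, λ = atan2(p_y, p_x) ≈ 28.04°.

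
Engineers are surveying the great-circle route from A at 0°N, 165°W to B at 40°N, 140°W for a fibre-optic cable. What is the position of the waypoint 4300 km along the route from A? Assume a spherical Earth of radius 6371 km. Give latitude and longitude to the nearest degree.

≈ 34°N, 145°W

Convert each endpoint to a unit vector on the sphere (x = cos φ cos λ, y = cos φ sin λ, z = sin φ).
The central angle between the endpoints is δ = arccos(p₁·p₂) ≈ 0.803 rad (46.0°). The total great-circle distance is δ·R ≈ 0.803 × 6371 ≈ 5118 km, so the target fraction is f = 4300/5118 ≈ 0.840.
Interpolate at f ≈ 0.840 with slerp weights a = sin((1−f)δ)/sin δ ≈ 0.178, b = sin(fδ)/sin δ ≈ 0.868.
p = a·p₁ + b·p₂ ≈ (-0.681, -0.474, 0.558); φ = arcsin(p_z) ≈ 33.92°, λ = atan2(p_y, p_x) ≈ -145.20°.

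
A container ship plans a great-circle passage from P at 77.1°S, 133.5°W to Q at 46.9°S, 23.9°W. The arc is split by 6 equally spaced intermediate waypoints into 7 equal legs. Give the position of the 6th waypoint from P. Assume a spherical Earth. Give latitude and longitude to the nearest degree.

Convert each endpoint to a unit vector on the sphere (x = cos φ cos λ, y = cos φ sin λ, z = sin φ).
The central angle between the endpoints is δ = arccos(p₁·p₂) ≈ 0.849 rad (48.7°).
Interpolate at f = 6/7 with slerp weights a = sin((1−f)δ)/sin δ ≈ 0.161, b = sin(fδ)/sin δ ≈ 0.886.
p = a·p₁ + b·p₂ ≈ (0.529, -0.271, -0.804); φ = arcsin(p_z) ≈ -53.53°, λ = atan2(p_y, p_x) ≈ -27.17°.

≈ 54°S, 27°W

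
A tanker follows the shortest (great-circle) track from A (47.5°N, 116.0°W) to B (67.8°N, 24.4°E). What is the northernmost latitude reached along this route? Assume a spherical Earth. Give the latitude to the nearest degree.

≈ 79°N

The great circle lies in the plane with unit normal n̂ = (p₁ × p₂)/|p₁ × p₂|.
Here n̂_z ≈ +0.186; the vertex latitude is φ_max = arccos|n̂_z| ≈ 79.3°.
Check via Clairaut: cos φ_max = |cos φ₁| · sin C = cos(47.5°)·sin(16.0°) ≈ 0.186, again giving ≈ 79.3°.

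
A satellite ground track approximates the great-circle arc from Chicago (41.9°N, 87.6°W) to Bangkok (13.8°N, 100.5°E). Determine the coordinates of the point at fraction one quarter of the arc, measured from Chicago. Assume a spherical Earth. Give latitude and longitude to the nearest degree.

Convert each endpoint to a unit vector on the sphere (x = cos φ cos λ, y = cos φ sin λ, z = sin φ).
The central angle between the endpoints is δ = arccos(p₁·p₂) ≈ 2.161 rad (123.8°).
Interpolate at f = 1/4 with slerp weights a = sin((1−f)δ)/sin δ ≈ 1.202, b = sin(fδ)/sin δ ≈ 0.619.
p = a·p₁ + b·p₂ ≈ (-0.072, -0.303, 0.950); φ = arcsin(p_z) ≈ 71.86°, λ = atan2(p_y, p_x) ≈ -103.39°.

≈ (72°N, 103°W)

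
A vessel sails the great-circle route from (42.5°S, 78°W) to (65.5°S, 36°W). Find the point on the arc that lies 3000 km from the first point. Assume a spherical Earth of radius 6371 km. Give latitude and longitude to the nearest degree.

Write both endpoints as unit vectors p₁, p₂ with components (cos φ cos λ, cos φ sin λ, sin φ).
The central angle between the endpoints is δ = arccos(p₁·p₂) ≈ 0.570 rad (32.7°). The total great-circle distance is δ·R ≈ 0.570 × 6371 ≈ 3631 km, so the target fraction is f = 3000/3631 ≈ 0.826.
Interpolate at f ≈ 0.826 with slerp weights a = sin((1−f)δ)/sin δ ≈ 0.183, b = sin(fδ)/sin δ ≈ 0.841.
p = a·p₁ + b·p₂ ≈ (0.310, -0.337, -0.889); φ = arcsin(p_z) ≈ -62.74°, λ = atan2(p_y, p_x) ≈ -47.38°.

≈ (63°S, 47°W)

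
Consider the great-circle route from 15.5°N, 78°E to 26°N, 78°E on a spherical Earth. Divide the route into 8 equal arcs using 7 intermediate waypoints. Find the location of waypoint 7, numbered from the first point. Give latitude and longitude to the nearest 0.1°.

≈ 24.7°N, 78.0°E

From cos δ = sin φ₁ sin φ₂ + cos φ₁ cos φ₂ cos Δλ, the central angle is δ ≈ 0.183 rad (10.5°).
Interpolate at f = 7/8 with slerp weights a = sin((1−f)δ)/sin δ ≈ 0.126, b = sin(fδ)/sin δ ≈ 0.876.
p = a·p₁ + b·p₂ ≈ (0.189, 0.889, 0.418); φ = arcsin(p_z) ≈ 24.69°, λ = atan2(p_y, p_x) ≈ 78.00°.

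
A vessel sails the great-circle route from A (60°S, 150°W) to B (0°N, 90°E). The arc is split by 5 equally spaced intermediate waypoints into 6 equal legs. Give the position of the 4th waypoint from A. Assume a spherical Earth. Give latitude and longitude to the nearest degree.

≈ (31°S, 107°E)

The haversine formula gives a central angle δ ≈ 1.823 rad (104.5°) between the endpoints.
Interpolate at f = 4/6 with slerp weights a = sin((1−f)δ)/sin δ ≈ 0.590, b = sin(fδ)/sin δ ≈ 0.968.
p = a·p₁ + b·p₂ ≈ (-0.255, 0.821, -0.511); φ = arcsin(p_z) ≈ -30.72°, λ = atan2(p_y, p_x) ≈ 107.28°.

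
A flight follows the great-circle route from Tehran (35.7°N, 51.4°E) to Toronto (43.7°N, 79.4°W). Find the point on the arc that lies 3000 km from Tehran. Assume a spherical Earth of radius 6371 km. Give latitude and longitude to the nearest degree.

Convert each endpoint to a unit vector on the sphere (x = cos φ cos λ, y = cos φ sin λ, z = sin φ).
The central angle between the endpoints is δ = arccos(p₁·p₂) ≈ 1.551 rad (88.9°). The total great-circle distance is δ·R ≈ 1.551 × 6371 ≈ 9883 km, so the target fraction is f = 3000/9883 ≈ 0.304.
Interpolate at f ≈ 0.304 with slerp weights a = sin((1−f)δ)/sin δ ≈ 0.882, b = sin(fδ)/sin δ ≈ 0.454.
p = a·p₁ + b·p₂ ≈ (0.507, 0.238, 0.828); φ = arcsin(p_z) ≈ 55.93°, λ = atan2(p_y, p_x) ≈ 25.09°.

≈ 56°N, 25°E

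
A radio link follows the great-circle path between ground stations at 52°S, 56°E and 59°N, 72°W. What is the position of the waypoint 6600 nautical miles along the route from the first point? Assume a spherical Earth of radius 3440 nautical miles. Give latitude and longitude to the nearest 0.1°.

≈ 36.6°N, 18.9°W

Convert each endpoint to a unit vector on the sphere (x = cos φ cos λ, y = cos φ sin λ, z = sin φ).
The central angle between the endpoints is δ = arccos(p₁·p₂) ≈ 2.627 rad (150.5°). The total great-circle distance is δ·R ≈ 2.627 × 3440 ≈ 9038 nmi, so the target fraction is f = 6600/9038 ≈ 0.730.
Interpolate at f ≈ 0.730 with slerp weights a = sin((1−f)δ)/sin δ ≈ 1.323, b = sin(fδ)/sin δ ≈ 1.911.
p = a·p₁ + b·p₂ ≈ (0.760, -0.261, 0.596); φ = arcsin(p_z) ≈ 36.55°, λ = atan2(p_y, p_x) ≈ -18.94°.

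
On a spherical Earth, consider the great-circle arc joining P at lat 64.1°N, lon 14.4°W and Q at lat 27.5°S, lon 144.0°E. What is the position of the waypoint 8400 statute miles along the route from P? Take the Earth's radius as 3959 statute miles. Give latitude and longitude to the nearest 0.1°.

Convert each endpoint to a unit vector on the sphere (x = cos φ cos λ, y = cos φ sin λ, z = sin φ).
The central angle between the endpoints is δ = arccos(p₁·p₂) ≈ 2.458 rad (140.9°). The total great-circle distance is δ·R ≈ 2.458 × 3959 ≈ 9733 mi, so the target fraction is f = 8400/9733 ≈ 0.863.
Interpolate at f ≈ 0.863 with slerp weights a = sin((1−f)δ)/sin δ ≈ 0.523, b = sin(fδ)/sin δ ≈ 1.350.
p = a·p₁ + b·p₂ ≈ (-0.747, 0.647, -0.152); φ = arcsin(p_z) ≈ -8.77°, λ = atan2(p_y, p_x) ≈ 139.11°.

≈ lat 8.8°S, lon 139.1°E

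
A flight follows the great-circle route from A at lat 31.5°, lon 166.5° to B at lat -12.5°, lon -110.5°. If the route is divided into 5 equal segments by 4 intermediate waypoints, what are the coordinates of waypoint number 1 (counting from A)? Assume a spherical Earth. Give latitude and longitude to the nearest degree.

≈ lat 26°, lon -174°

Convert each endpoint to a unit vector on the sphere (x = cos φ cos λ, y = cos φ sin λ, z = sin φ).
The central angle between the endpoints is δ = arccos(p₁·p₂) ≈ 1.582 rad (90.7°).
Interpolate at f = 1/5 with slerp weights a = sin((1−f)δ)/sin δ ≈ 0.954, b = sin(fδ)/sin δ ≈ 0.311.
p = a·p₁ + b·p₂ ≈ (-0.897, -0.095, 0.431); φ = arcsin(p_z) ≈ 25.54°, λ = atan2(p_y, p_x) ≈ -173.97°.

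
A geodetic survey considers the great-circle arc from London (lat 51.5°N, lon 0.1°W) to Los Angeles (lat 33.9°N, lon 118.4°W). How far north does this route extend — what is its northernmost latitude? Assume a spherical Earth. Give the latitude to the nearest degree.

The great circle lies in the plane with unit normal n̂ = (p₁ × p₂)/|p₁ × p₂|.
Here n̂_z ≈ -0.464; the vertex latitude is φ_max = arccos|n̂_z| ≈ 62.4°.
Check via Clairaut: cos φ_max = |cos φ₁| · sin C = cos(51.5°)·sin(48.1°) ≈ 0.464, again giving ≈ 62.4°.

≈ 62°N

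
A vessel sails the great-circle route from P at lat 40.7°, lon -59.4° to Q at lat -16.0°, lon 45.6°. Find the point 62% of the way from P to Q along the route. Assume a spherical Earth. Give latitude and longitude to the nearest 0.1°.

Write both endpoints as unit vectors p₁, p₂ with components (cos φ cos λ, cos φ sin λ, sin φ).
The central angle between the endpoints is δ = arccos(p₁·p₂) ≈ 1.948 rad (111.6°).
Interpolate at f = 0.62 with slerp weights a = sin((1−f)δ)/sin δ ≈ 0.725, b = sin(fδ)/sin δ ≈ 1.006.
p = a·p₁ + b·p₂ ≈ (0.956, 0.217, 0.196); φ = arcsin(p_z) ≈ 11.30°, λ = atan2(p_y, p_x) ≈ 12.80°.

≈ lat 11.3°, lon 12.8°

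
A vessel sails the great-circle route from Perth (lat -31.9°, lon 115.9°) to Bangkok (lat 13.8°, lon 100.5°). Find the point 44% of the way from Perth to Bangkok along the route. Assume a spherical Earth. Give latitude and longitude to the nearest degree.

≈ lat -12°, lon 109°

Write both endpoints as unit vectors p₁, p₂ with components (cos φ cos λ, cos φ sin λ, sin φ).
The central angle between the endpoints is δ = arccos(p₁·p₂) ≈ 0.838 rad (48.0°).
Interpolate at f = 0.44 with slerp weights a = sin((1−f)δ)/sin δ ≈ 0.608, b = sin(fδ)/sin δ ≈ 0.485.
p = a·p₁ + b·p₂ ≈ (-0.311, 0.928, -0.206); φ = arcsin(p_z) ≈ -11.88°, λ = atan2(p_y, p_x) ≈ 108.56°.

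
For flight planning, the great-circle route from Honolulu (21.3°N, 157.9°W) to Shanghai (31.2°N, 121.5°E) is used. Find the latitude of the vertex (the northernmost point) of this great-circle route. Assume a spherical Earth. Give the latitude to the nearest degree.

The great circle lies in the plane with unit normal n̂ = (p₁ × p₂)/|p₁ × p₂|.
Here n̂_z ≈ -0.829; the vertex latitude is φ_max = arccos|n̂_z| ≈ 34.0°.
Check via Clairaut: cos φ_max = |cos φ₁| · sin C = cos(21.3°)·sin(62.9°) ≈ 0.829, again giving ≈ 34.0°.

≈ 34°N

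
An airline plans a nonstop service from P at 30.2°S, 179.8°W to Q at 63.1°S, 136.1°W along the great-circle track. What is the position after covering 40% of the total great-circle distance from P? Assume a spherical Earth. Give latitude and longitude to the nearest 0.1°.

The haversine formula gives a central angle δ ≈ 0.751 rad (43.0°) between the endpoints.
Interpolate at f = 0.40 with slerp weights a = sin((1−f)δ)/sin δ ≈ 0.638, b = sin(fδ)/sin δ ≈ 0.434.
p = a·p₁ + b·p₂ ≈ (-0.693, -0.138, -0.708); φ = arcsin(p_z) ≈ -45.05°, λ = atan2(p_y, p_x) ≈ -168.74°.

≈ 45.0°S, 168.7°W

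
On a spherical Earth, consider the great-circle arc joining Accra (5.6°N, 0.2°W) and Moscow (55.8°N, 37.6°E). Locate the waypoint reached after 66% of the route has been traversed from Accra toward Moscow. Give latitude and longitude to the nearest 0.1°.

≈ 40.1°N, 19.0°E

The haversine formula gives a central angle δ ≈ 1.021 rad (58.5°) between the endpoints.
Interpolate at f = 0.66 with slerp weights a = sin((1−f)δ)/sin δ ≈ 0.399, b = sin(fδ)/sin δ ≈ 0.732.
p = a·p₁ + b·p₂ ≈ (0.723, 0.250, 0.644); φ = arcsin(p_z) ≈ 40.11°, λ = atan2(p_y, p_x) ≈ 19.05°.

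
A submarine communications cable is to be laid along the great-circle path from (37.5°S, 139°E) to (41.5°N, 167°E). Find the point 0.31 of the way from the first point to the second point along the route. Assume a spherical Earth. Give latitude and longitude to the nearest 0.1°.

Write both endpoints as unit vectors p₁, p₂ with components (cos φ cos λ, cos φ sin λ, sin φ).
The central angle between the endpoints is δ = arccos(p₁·p₂) ≈ 1.449 rad (83.0°).
Interpolate at f = 0.31 with slerp weights a = sin((1−f)δ)/sin δ ≈ 0.848, b = sin(fδ)/sin δ ≈ 0.438.
p = a·p₁ + b·p₂ ≈ (-0.827, 0.515, -0.226); φ = arcsin(p_z) ≈ -13.07°, λ = atan2(p_y, p_x) ≈ 148.09°.

≈ (13.1°S, 148.1°E)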